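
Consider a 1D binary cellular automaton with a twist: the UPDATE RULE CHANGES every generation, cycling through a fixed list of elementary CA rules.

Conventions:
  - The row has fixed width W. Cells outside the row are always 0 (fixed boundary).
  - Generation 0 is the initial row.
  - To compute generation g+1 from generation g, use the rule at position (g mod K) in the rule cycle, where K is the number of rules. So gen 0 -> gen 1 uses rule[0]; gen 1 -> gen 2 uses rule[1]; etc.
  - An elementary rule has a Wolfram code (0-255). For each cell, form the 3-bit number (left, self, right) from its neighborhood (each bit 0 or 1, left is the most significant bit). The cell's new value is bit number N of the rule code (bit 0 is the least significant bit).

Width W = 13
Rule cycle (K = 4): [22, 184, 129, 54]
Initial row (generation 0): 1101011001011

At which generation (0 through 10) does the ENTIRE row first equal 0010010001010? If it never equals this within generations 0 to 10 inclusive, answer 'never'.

Answer: never

Derivation:
Gen 0: 1101011001011
Gen 1 (rule 22): 0001000111000
Gen 2 (rule 184): 0000100110100
Gen 3 (rule 129): 1110000000001
Gen 4 (rule 54): 0001000000011
Gen 5 (rule 22): 0011100000100
Gen 6 (rule 184): 0011010000010
Gen 7 (rule 129): 1000000111000
Gen 8 (rule 54): 1100001000100
Gen 9 (rule 22): 0010011101110
Gen 10 (rule 184): 0001011011101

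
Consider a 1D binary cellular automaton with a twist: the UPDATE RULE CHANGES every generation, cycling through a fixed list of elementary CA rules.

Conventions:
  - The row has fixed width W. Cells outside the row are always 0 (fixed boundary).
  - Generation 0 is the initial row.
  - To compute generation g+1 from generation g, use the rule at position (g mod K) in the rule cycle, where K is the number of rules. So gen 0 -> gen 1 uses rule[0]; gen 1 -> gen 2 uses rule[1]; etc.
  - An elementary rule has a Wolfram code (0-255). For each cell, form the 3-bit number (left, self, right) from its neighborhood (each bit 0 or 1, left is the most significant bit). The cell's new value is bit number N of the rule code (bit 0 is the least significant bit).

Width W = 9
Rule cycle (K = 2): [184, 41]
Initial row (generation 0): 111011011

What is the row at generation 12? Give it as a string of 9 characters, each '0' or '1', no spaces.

Gen 0: 111011011
Gen 1 (rule 184): 110110110
Gen 2 (rule 41): 101101100
Gen 3 (rule 184): 011011010
Gen 4 (rule 41): 010110100
Gen 5 (rule 184): 001101010
Gen 6 (rule 41): 101010100
Gen 7 (rule 184): 010101010
Gen 8 (rule 41): 001010100
Gen 9 (rule 184): 000101010
Gen 10 (rule 41): 110010100
Gen 11 (rule 184): 101001010
Gen 12 (rule 41): 010000100

Answer: 010000100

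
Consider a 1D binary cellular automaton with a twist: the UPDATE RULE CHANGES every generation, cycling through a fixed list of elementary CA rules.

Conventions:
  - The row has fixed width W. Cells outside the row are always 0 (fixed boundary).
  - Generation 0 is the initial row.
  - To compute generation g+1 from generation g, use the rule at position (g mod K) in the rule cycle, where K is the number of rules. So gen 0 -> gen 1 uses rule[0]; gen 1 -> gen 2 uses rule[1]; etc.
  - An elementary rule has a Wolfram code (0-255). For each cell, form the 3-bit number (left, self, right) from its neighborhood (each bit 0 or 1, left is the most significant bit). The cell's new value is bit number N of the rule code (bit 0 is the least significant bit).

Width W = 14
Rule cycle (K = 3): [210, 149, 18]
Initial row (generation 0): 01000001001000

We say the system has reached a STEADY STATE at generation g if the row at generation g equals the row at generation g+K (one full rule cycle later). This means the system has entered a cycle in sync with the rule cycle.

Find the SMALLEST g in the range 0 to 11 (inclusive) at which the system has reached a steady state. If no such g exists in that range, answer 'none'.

Gen 0: 01000001001000
Gen 1 (rule 210): 10100010110100
Gen 2 (rule 149): 10111010000111
Gen 3 (rule 18): 00000001001000
Gen 4 (rule 210): 00000010110100
Gen 5 (rule 149): 11111010000111
Gen 6 (rule 18): 00000001001000
Gen 7 (rule 210): 00000010110100
Gen 8 (rule 149): 11111010000111
Gen 9 (rule 18): 00000001001000
Gen 10 (rule 210): 00000010110100
Gen 11 (rule 149): 11111010000111
Gen 12 (rule 18): 00000001001000
Gen 13 (rule 210): 00000010110100
Gen 14 (rule 149): 11111010000111

Answer: 3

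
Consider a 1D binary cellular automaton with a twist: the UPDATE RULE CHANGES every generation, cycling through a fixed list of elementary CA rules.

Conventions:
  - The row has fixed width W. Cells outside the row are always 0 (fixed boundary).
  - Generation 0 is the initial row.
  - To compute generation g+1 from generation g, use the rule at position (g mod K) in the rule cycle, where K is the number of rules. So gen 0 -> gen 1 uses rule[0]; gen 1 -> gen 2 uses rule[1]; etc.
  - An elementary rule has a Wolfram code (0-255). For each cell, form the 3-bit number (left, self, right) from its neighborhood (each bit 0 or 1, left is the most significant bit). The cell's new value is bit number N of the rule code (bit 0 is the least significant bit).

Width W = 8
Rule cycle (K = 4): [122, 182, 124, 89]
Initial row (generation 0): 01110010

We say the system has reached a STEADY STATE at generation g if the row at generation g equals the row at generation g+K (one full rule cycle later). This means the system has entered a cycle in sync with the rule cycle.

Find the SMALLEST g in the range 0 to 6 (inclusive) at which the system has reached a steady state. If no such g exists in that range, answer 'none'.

Gen 0: 01110010
Gen 1 (rule 122): 11011101
Gen 2 (rule 182): 00101011
Gen 3 (rule 124): 00111111
Gen 4 (rule 89): 10100001
Gen 5 (rule 122): 01010010
Gen 6 (rule 182): 11111111
Gen 7 (rule 124): 10000001
Gen 8 (rule 89): 01111100
Gen 9 (rule 122): 11000110
Gen 10 (rule 182): 00101001

Answer: none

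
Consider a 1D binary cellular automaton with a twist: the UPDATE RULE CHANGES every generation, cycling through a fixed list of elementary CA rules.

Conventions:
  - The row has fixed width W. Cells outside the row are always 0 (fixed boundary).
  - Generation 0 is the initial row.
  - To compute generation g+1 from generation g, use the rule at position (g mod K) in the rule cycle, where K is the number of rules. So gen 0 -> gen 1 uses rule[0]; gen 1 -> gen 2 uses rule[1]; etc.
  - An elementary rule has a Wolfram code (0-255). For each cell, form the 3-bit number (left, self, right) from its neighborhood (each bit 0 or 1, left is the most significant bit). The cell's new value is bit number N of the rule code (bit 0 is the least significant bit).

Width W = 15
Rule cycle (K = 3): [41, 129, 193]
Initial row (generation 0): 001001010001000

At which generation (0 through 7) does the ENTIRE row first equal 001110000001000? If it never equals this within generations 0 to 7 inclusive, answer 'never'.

Answer: 2

Derivation:
Gen 0: 001001010001000
Gen 1 (rule 41): 100000100100011
Gen 2 (rule 129): 001110000001000
Gen 3 (rule 193): 100110111100011
Gen 4 (rule 41): 000101100001010
Gen 5 (rule 129): 110000001100000
Gen 6 (rule 193): 010111100101111
Gen 7 (rule 41): 001100000011000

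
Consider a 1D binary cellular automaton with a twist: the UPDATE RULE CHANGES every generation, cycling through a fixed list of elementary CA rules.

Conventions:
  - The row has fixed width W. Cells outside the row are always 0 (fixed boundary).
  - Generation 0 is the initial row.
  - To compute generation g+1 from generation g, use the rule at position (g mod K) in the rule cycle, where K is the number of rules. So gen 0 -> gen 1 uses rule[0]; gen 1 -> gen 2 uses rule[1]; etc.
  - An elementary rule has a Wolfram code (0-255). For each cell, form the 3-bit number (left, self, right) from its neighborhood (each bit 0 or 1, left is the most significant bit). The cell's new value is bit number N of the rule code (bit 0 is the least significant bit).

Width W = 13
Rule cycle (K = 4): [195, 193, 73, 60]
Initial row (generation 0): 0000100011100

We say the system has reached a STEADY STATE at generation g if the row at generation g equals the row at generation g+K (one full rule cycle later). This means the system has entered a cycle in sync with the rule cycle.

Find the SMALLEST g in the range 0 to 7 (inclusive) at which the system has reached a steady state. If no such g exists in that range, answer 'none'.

Gen 0: 0000100011100
Gen 1 (rule 195): 1111001101101
Gen 2 (rule 193): 0111000100100
Gen 3 (rule 73): 0101010000001
Gen 4 (rule 60): 0111111000001
Gen 5 (rule 195): 1011111011110
Gen 6 (rule 193): 0001111001110
Gen 7 (rule 73): 1101001001010
Gen 8 (rule 60): 1011101101111
Gen 9 (rule 195): 0001100100111
Gen 10 (rule 193): 1100100000011
Gen 11 (rule 73): 1100001111011

Answer: none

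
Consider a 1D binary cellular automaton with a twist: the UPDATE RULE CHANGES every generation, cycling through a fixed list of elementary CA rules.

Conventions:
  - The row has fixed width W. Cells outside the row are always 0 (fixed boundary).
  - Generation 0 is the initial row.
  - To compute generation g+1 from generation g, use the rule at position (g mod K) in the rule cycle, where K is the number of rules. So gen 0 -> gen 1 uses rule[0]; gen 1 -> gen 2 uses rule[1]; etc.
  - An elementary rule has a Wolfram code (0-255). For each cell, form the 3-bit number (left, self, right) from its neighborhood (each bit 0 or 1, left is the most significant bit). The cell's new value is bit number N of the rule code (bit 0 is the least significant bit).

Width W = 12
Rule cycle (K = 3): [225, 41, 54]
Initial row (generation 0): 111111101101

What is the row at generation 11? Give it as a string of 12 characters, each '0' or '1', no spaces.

Gen 0: 111111101101
Gen 1 (rule 225): 011111110110
Gen 2 (rule 41): 010000001100
Gen 3 (rule 54): 111000010010
Gen 4 (rule 225): 011011000000
Gen 5 (rule 41): 010110011111
Gen 6 (rule 54): 111001100000
Gen 7 (rule 225): 011000101111
Gen 8 (rule 41): 010010011000
Gen 9 (rule 54): 111111100100
Gen 10 (rule 225): 011111100001
Gen 11 (rule 41): 010000001100

Answer: 010000001100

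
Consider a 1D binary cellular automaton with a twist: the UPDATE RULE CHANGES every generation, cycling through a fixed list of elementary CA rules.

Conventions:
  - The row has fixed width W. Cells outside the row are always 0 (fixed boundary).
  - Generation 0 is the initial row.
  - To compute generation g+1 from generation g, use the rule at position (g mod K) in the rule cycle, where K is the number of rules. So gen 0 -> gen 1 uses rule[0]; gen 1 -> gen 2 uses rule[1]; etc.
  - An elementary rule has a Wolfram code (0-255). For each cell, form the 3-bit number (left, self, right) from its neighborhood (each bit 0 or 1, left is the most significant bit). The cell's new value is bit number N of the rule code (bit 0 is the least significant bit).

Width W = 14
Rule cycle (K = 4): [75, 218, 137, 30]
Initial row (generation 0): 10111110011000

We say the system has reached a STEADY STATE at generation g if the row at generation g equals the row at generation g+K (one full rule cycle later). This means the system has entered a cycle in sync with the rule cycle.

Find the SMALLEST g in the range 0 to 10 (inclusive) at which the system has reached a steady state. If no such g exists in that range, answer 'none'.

Gen 0: 10111110011000
Gen 1 (rule 75): 00100010111011
Gen 2 (rule 218): 01010100111011
Gen 3 (rule 137): 00000000110010
Gen 4 (rule 30): 00000001101111
Gen 5 (rule 75): 11111111101001
Gen 6 (rule 218): 11111111100110
Gen 7 (rule 137): 11111111000100
Gen 8 (rule 30): 10000000101110
Gen 9 (rule 75): 00111111001010
Gen 10 (rule 218): 01111111110001
Gen 11 (rule 137): 01111111100100
Gen 12 (rule 30): 11000000011110
Gen 13 (rule 75): 11011111110010
Gen 14 (rule 218): 11011111111101

Answer: none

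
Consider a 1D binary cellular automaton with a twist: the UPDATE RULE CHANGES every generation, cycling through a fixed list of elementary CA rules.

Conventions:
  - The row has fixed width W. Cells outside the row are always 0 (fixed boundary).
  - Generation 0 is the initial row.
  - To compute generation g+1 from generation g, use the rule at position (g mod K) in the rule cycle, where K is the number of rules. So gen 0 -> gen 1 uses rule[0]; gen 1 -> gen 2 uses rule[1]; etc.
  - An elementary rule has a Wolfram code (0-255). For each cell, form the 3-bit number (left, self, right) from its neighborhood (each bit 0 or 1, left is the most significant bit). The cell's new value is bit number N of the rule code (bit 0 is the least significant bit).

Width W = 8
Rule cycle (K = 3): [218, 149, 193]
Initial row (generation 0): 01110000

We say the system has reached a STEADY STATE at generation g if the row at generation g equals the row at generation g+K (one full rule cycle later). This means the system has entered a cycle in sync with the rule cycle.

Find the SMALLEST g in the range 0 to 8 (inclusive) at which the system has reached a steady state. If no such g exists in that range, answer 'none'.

Answer: 4

Derivation:
Gen 0: 01110000
Gen 1 (rule 218): 11111000
Gen 2 (rule 149): 01110111
Gen 3 (rule 193): 00110011
Gen 4 (rule 218): 01111111
Gen 5 (rule 149): 00111110
Gen 6 (rule 193): 10011110
Gen 7 (rule 218): 01111111
Gen 8 (rule 149): 00111110
Gen 9 (rule 193): 10011110
Gen 10 (rule 218): 01111111
Gen 11 (rule 149): 00111110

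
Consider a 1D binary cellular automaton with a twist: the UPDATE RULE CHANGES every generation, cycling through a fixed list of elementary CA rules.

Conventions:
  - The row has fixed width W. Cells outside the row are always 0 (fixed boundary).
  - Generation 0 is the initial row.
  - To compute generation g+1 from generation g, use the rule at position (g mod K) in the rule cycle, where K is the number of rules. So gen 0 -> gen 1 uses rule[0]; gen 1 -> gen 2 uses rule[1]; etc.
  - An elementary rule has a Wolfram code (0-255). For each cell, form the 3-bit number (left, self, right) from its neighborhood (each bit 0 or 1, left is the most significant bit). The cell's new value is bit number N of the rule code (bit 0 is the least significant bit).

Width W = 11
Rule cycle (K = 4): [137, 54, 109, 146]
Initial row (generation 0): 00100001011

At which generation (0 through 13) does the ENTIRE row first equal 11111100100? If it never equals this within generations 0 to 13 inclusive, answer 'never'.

Answer: 6

Derivation:
Gen 0: 00100001011
Gen 1 (rule 137): 10001100010
Gen 2 (rule 54): 11010010111
Gen 3 (rule 109): 11110011101
Gen 4 (rule 146): 01101101000
Gen 5 (rule 137): 01001000011
Gen 6 (rule 54): 11111100100
Gen 7 (rule 109): 10000100101
Gen 8 (rule 146): 01001011000
Gen 9 (rule 137): 00000010011
Gen 10 (rule 54): 00000111100
Gen 11 (rule 109): 11110100101
Gen 12 (rule 146): 01100011000
Gen 13 (rule 137): 01001010011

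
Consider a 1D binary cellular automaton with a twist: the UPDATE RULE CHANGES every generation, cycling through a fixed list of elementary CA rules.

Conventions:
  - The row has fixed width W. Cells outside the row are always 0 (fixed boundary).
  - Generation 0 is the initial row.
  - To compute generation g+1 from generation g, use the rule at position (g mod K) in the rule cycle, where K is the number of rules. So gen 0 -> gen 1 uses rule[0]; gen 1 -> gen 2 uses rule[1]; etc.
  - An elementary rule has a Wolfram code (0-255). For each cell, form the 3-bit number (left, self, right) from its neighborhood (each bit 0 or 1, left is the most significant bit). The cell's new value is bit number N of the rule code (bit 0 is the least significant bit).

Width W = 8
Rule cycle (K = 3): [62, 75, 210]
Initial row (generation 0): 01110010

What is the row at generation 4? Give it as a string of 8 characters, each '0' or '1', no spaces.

Answer: 11111001

Derivation:
Gen 0: 01110010
Gen 1 (rule 62): 11001111
Gen 2 (rule 75): 11011001
Gen 3 (rule 210): 01001110
Gen 4 (rule 62): 11111001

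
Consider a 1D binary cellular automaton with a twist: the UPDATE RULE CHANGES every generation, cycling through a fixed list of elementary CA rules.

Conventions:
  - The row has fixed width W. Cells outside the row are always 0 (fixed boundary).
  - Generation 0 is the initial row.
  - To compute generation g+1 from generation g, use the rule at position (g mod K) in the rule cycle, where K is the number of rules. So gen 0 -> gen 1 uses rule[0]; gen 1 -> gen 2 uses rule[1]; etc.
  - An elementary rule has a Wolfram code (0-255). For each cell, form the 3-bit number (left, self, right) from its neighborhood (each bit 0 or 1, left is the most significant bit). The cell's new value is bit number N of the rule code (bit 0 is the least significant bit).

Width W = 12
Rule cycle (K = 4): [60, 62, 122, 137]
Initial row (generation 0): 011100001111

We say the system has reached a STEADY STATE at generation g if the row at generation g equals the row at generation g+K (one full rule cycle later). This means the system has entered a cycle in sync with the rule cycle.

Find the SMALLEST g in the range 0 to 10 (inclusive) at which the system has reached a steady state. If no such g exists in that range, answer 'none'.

Answer: none

Derivation:
Gen 0: 011100001111
Gen 1 (rule 60): 010010001000
Gen 2 (rule 62): 111111011100
Gen 3 (rule 122): 100001110110
Gen 4 (rule 137): 001101100100
Gen 5 (rule 60): 001011010110
Gen 6 (rule 62): 011110111101
Gen 7 (rule 122): 110011100110
Gen 8 (rule 137): 100011000100
Gen 9 (rule 60): 110010100110
Gen 10 (rule 62): 101111111101
Gen 11 (rule 122): 011000000110
Gen 12 (rule 137): 010011110100
Gen 13 (rule 60): 011010001110
Gen 14 (rule 62): 110111011001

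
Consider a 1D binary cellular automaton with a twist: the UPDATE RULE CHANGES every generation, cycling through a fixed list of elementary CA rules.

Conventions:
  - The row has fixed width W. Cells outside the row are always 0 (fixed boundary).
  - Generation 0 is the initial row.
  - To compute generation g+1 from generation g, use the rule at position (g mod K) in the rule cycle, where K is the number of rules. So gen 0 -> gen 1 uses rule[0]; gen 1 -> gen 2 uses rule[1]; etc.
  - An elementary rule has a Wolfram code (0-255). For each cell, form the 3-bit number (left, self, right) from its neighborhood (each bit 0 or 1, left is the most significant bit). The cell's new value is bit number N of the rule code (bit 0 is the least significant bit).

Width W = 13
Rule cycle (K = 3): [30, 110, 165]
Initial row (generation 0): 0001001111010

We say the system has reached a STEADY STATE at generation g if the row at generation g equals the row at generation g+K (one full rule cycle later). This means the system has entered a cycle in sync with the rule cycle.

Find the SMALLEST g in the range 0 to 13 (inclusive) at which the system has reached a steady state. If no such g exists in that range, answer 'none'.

Answer: none

Derivation:
Gen 0: 0001001111010
Gen 1 (rule 30): 0011111000011
Gen 2 (rule 110): 0110001000111
Gen 3 (rule 165): 0000101010010
Gen 4 (rule 30): 0001101011111
Gen 5 (rule 110): 0011111110001
Gen 6 (rule 165): 1001111100101
Gen 7 (rule 30): 1111000011101
Gen 8 (rule 110): 1001000110111
Gen 9 (rule 165): 1001010001010
Gen 10 (rule 30): 1111011011011
Gen 11 (rule 110): 1001111111111
Gen 12 (rule 165): 1000111111110
Gen 13 (rule 30): 1101100000001
Gen 14 (rule 110): 1111100000011
Gen 15 (rule 165): 0111001111000
Gen 16 (rule 30): 1100111000100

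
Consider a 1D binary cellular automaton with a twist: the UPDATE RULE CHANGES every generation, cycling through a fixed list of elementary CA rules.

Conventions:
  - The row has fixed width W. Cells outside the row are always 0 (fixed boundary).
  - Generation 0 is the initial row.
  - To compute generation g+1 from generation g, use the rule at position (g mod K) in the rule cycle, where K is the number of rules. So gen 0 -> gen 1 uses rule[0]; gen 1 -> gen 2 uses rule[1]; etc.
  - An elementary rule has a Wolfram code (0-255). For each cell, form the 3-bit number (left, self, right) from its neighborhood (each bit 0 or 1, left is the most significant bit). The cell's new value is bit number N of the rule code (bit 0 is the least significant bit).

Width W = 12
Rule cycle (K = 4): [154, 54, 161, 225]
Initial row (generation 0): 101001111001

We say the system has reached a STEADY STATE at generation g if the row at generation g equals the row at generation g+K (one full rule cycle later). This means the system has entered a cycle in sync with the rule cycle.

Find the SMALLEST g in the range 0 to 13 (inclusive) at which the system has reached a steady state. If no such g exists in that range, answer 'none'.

Gen 0: 101001111001
Gen 1 (rule 154): 000111110110
Gen 2 (rule 54): 001000001001
Gen 3 (rule 161): 100011100000
Gen 4 (rule 225): 001001101111
Gen 5 (rule 154): 010111001110
Gen 6 (rule 54): 111000110001
Gen 7 (rule 161): 010010000100
Gen 8 (rule 225): 000000110001
Gen 9 (rule 154): 000001101010
Gen 10 (rule 54): 000010011111
Gen 11 (rule 161): 111000001110
Gen 12 (rule 225): 011011100110
Gen 13 (rule 154): 110011011101
Gen 14 (rule 54): 001100100011
Gen 15 (rule 161): 100000001000
Gen 16 (rule 225): 001111100011
Gen 17 (rule 154): 011111010110

Answer: none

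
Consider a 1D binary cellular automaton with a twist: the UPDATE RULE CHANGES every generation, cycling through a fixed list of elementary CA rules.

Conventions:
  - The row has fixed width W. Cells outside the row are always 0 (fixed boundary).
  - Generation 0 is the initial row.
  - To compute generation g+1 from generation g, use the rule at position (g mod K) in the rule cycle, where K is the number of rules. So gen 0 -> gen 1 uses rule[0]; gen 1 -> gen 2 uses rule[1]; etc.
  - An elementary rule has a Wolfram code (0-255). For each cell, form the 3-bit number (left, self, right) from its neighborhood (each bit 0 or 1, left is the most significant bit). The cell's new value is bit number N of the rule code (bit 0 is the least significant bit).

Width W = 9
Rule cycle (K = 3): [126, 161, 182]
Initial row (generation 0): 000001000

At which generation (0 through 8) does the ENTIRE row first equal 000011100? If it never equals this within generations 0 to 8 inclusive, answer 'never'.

Answer: 1

Derivation:
Gen 0: 000001000
Gen 1 (rule 126): 000011100
Gen 2 (rule 161): 111001001
Gen 3 (rule 182): 010111111
Gen 4 (rule 126): 111100001
Gen 5 (rule 161): 011001100
Gen 6 (rule 182): 100110010
Gen 7 (rule 126): 111111111
Gen 8 (rule 161): 011111110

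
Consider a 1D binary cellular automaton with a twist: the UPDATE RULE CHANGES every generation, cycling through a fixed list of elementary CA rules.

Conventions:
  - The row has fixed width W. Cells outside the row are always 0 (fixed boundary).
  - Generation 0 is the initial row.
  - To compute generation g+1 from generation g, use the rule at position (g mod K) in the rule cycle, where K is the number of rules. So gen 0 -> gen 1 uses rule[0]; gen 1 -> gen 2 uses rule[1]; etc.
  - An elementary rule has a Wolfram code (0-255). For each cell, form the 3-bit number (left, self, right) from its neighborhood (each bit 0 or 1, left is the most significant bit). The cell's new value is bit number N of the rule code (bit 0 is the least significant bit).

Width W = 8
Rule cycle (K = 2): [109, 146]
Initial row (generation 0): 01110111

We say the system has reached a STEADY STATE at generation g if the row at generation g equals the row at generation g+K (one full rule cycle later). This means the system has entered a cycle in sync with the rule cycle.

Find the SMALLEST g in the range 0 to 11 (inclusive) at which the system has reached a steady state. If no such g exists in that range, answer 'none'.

Gen 0: 01110111
Gen 1 (rule 109): 01011101
Gen 2 (rule 146): 10001000
Gen 3 (rule 109): 10101011
Gen 4 (rule 146): 00000000
Gen 5 (rule 109): 11111111
Gen 6 (rule 146): 01111110
Gen 7 (rule 109): 01000010
Gen 8 (rule 146): 10100101
Gen 9 (rule 109): 11100111
Gen 10 (rule 146): 01011010
Gen 11 (rule 109): 01111110
Gen 12 (rule 146): 10111101
Gen 13 (rule 109): 11100111

Answer: none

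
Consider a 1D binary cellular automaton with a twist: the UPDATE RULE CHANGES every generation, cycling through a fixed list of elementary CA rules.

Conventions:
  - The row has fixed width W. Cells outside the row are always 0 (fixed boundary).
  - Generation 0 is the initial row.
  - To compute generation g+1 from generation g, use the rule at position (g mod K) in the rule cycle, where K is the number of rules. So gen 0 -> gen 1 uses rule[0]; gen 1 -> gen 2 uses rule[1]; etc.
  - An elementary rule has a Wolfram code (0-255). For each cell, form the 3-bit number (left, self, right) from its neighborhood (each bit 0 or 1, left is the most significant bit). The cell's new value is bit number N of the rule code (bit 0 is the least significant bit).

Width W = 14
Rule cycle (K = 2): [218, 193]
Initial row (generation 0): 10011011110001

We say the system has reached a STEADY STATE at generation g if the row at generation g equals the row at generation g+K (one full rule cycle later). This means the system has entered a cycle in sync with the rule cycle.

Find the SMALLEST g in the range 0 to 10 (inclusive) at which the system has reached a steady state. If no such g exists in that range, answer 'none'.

Answer: 3

Derivation:
Gen 0: 10011011110001
Gen 1 (rule 218): 01111011111010
Gen 2 (rule 193): 00111001111000
Gen 3 (rule 218): 01111111111100
Gen 4 (rule 193): 00111111111101
Gen 5 (rule 218): 01111111111100
Gen 6 (rule 193): 00111111111101
Gen 7 (rule 218): 01111111111100
Gen 8 (rule 193): 00111111111101
Gen 9 (rule 218): 01111111111100
Gen 10 (rule 193): 00111111111101
Gen 11 (rule 218): 01111111111100
Gen 12 (rule 193): 00111111111101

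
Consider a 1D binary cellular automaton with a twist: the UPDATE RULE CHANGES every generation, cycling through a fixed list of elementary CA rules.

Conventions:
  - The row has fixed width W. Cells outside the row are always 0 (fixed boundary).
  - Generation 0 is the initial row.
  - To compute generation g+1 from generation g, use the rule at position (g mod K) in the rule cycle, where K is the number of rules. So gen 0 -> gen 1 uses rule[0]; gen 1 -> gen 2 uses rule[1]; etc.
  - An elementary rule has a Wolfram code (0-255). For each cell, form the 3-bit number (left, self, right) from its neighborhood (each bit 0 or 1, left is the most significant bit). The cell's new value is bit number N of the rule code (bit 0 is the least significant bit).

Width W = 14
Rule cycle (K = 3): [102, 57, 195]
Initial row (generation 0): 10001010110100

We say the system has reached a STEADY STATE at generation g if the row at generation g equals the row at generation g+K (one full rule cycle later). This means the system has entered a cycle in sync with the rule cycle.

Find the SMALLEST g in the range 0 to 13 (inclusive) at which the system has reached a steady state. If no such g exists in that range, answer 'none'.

Gen 0: 10001010110100
Gen 1 (rule 102): 10011111011100
Gen 2 (rule 57): 01010000110011
Gen 3 (rule 195): 10000111010101
Gen 4 (rule 102): 10001001111111
Gen 5 (rule 57): 01100101000000
Gen 6 (rule 195): 10101000011111
Gen 7 (rule 102): 11111000100001
Gen 8 (rule 57): 10000110011100
Gen 9 (rule 195): 00111010101101
Gen 10 (rule 102): 01001111110111
Gen 11 (rule 57): 00101000001100
Gen 12 (rule 195): 11000011110101
Gen 13 (rule 102): 01000100011111
Gen 14 (rule 57): 00110011010000
Gen 15 (rule 195): 11010101000111
Gen 16 (rule 102): 01111111001001

Answer: none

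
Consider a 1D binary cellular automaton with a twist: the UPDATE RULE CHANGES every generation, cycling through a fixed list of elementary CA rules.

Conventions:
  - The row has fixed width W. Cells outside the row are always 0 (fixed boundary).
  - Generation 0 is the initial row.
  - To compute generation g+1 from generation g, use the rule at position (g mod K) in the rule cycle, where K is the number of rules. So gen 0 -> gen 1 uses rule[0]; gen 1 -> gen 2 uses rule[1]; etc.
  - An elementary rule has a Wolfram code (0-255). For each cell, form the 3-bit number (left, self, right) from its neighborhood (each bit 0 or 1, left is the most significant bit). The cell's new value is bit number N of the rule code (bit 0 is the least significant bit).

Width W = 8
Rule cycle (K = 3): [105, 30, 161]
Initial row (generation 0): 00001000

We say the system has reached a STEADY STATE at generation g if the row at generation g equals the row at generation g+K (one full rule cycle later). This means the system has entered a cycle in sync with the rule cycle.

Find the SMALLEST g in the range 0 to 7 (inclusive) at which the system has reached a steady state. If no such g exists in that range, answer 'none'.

Gen 0: 00001000
Gen 1 (rule 105): 11100011
Gen 2 (rule 30): 10010110
Gen 3 (rule 161): 00001000
Gen 4 (rule 105): 11100011
Gen 5 (rule 30): 10010110
Gen 6 (rule 161): 00001000
Gen 7 (rule 105): 11100011
Gen 8 (rule 30): 10010110
Gen 9 (rule 161): 00001000
Gen 10 (rule 105): 11100011

Answer: 0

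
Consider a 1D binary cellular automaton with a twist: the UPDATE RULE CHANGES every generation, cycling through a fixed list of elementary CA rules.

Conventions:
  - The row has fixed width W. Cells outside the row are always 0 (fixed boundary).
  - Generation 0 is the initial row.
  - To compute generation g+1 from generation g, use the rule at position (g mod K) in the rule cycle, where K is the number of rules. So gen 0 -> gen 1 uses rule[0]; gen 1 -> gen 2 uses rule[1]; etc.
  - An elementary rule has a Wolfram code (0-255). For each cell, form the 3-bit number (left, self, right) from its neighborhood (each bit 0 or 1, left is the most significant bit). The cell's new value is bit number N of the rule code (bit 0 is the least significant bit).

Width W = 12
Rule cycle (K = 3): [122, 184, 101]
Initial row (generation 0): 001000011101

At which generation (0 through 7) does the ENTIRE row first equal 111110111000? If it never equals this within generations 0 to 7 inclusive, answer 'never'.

Gen 0: 001000011101
Gen 1 (rule 122): 010100110110
Gen 2 (rule 184): 001010101101
Gen 3 (rule 101): 101111110111
Gen 4 (rule 122): 011000011101
Gen 5 (rule 184): 010100011010
Gen 6 (rule 101): 011101001110
Gen 7 (rule 122): 110110111011

Answer: never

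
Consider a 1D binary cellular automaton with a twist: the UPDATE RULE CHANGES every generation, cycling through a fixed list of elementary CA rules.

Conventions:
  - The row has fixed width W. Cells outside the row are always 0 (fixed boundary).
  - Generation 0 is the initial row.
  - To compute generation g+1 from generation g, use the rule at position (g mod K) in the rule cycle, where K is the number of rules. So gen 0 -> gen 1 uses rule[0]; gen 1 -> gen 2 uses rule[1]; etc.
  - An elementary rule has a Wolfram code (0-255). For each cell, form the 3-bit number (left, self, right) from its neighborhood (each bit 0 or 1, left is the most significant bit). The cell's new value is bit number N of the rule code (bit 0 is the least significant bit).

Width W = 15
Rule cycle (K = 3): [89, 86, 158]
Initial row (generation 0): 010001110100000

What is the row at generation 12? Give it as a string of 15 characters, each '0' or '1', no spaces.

Gen 0: 010001110100000
Gen 1 (rule 89): 001101010011111
Gen 2 (rule 86): 010101011100001
Gen 3 (rule 158): 110101011010011
Gen 4 (rule 89): 110000011001011
Gen 5 (rule 86): 011000101111001
Gen 6 (rule 158): 110101101110111
Gen 7 (rule 89): 110001101010101
Gen 8 (rule 86): 011010101010101
Gen 9 (rule 158): 110010101010101
Gen 10 (rule 89): 111000000000000
Gen 11 (rule 86): 001100000000000
Gen 12 (rule 158): 011010000000000

Answer: 011010000000000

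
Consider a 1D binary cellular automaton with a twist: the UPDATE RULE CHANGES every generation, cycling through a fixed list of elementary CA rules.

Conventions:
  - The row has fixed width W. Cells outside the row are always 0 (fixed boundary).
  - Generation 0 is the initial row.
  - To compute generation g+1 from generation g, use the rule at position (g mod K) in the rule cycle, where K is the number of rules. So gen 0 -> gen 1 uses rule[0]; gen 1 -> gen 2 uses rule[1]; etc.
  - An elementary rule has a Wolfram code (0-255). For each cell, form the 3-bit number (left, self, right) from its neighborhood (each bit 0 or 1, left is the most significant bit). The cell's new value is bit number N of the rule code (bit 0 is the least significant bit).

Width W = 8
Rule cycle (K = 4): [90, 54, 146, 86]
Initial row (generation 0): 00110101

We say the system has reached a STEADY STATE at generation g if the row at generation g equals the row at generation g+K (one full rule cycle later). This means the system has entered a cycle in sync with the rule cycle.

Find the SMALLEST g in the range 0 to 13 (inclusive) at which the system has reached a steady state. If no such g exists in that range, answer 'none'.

Answer: 10

Derivation:
Gen 0: 00110101
Gen 1 (rule 90): 01110000
Gen 2 (rule 54): 10001000
Gen 3 (rule 146): 01010100
Gen 4 (rule 86): 11010110
Gen 5 (rule 90): 11000111
Gen 6 (rule 54): 00101000
Gen 7 (rule 146): 01000100
Gen 8 (rule 86): 11101110
Gen 9 (rule 90): 10101011
Gen 10 (rule 54): 11111100
Gen 11 (rule 146): 01111010
Gen 12 (rule 86): 10001011
Gen 13 (rule 90): 01010011
Gen 14 (rule 54): 11111100
Gen 15 (rule 146): 01111010
Gen 16 (rule 86): 10001011
Gen 17 (rule 90): 01010011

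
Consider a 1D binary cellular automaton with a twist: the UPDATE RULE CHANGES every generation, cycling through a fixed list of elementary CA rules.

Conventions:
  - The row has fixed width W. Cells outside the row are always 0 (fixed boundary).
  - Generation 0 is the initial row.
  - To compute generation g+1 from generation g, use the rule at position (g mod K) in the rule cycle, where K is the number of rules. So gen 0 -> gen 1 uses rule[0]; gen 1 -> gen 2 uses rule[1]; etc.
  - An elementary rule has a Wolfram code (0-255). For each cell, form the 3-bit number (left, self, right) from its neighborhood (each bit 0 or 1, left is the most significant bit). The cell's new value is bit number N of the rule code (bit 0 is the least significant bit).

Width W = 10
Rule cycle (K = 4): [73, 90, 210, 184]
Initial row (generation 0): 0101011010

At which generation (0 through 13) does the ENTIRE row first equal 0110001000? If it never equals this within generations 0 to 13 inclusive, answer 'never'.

Gen 0: 0101011010
Gen 1 (rule 73): 0000011000
Gen 2 (rule 90): 0000111100
Gen 3 (rule 210): 0001011110
Gen 4 (rule 184): 0000111101
Gen 5 (rule 73): 1110100100
Gen 6 (rule 90): 1010011010
Gen 7 (rule 210): 0001101001
Gen 8 (rule 184): 0001010100
Gen 9 (rule 73): 1100000001
Gen 10 (rule 90): 1110000010
Gen 11 (rule 210): 0111000101
Gen 12 (rule 184): 0110100010
Gen 13 (rule 73): 0110001000

Answer: 13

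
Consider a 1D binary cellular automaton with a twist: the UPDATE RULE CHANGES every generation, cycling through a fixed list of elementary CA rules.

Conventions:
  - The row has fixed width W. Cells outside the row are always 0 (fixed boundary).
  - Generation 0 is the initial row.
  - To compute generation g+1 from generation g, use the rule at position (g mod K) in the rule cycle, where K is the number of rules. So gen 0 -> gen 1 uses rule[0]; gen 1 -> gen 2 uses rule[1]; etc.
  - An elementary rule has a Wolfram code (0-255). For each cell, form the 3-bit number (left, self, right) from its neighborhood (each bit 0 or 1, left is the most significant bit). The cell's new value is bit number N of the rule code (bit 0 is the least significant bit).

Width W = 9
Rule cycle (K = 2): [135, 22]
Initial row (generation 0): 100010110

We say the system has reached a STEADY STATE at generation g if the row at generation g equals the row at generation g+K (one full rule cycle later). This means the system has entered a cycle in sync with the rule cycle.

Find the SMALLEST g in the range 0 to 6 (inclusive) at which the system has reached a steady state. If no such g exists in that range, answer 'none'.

Answer: 4

Derivation:
Gen 0: 100010110
Gen 1 (rule 135): 101110000
Gen 2 (rule 22): 100001000
Gen 3 (rule 135): 101111011
Gen 4 (rule 22): 100000000
Gen 5 (rule 135): 101111111
Gen 6 (rule 22): 100000000
Gen 7 (rule 135): 101111111
Gen 8 (rule 22): 100000000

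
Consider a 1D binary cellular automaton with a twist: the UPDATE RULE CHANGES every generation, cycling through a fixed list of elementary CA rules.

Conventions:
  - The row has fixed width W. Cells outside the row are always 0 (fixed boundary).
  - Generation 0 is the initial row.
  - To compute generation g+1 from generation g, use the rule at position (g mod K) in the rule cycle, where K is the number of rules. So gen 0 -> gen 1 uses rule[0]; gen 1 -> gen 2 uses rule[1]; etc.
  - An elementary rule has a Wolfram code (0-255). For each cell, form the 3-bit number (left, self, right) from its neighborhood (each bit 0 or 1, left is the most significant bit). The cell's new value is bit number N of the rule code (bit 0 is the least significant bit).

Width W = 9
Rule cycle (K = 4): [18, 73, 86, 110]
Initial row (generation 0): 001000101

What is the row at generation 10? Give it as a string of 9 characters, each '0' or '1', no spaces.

Gen 0: 001000101
Gen 1 (rule 18): 010101000
Gen 2 (rule 73): 000000011
Gen 3 (rule 86): 000000101
Gen 4 (rule 110): 000001111
Gen 5 (rule 18): 000010000
Gen 6 (rule 73): 111000111
Gen 7 (rule 86): 001101001
Gen 8 (rule 110): 011111011
Gen 9 (rule 18): 100000000
Gen 10 (rule 73): 001111111

Answer: 001111111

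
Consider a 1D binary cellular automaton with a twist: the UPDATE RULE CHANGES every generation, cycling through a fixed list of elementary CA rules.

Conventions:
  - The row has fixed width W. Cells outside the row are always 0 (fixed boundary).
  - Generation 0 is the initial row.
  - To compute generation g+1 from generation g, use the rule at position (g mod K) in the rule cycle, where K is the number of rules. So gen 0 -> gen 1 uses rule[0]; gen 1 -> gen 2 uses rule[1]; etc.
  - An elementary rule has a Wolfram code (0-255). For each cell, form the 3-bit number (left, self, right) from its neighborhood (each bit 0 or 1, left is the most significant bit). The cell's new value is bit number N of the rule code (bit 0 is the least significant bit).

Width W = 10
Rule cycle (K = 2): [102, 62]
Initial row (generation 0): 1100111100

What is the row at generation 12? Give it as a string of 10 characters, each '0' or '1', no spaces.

Gen 0: 1100111100
Gen 1 (rule 102): 0101000100
Gen 2 (rule 62): 1111101110
Gen 3 (rule 102): 0000110010
Gen 4 (rule 62): 0001101111
Gen 5 (rule 102): 0010110001
Gen 6 (rule 62): 0111101011
Gen 7 (rule 102): 1000111101
Gen 8 (rule 62): 1101100011
Gen 9 (rule 102): 0110100101
Gen 10 (rule 62): 1101111111
Gen 11 (rule 102): 0110000001
Gen 12 (rule 62): 1101000011

Answer: 1101000011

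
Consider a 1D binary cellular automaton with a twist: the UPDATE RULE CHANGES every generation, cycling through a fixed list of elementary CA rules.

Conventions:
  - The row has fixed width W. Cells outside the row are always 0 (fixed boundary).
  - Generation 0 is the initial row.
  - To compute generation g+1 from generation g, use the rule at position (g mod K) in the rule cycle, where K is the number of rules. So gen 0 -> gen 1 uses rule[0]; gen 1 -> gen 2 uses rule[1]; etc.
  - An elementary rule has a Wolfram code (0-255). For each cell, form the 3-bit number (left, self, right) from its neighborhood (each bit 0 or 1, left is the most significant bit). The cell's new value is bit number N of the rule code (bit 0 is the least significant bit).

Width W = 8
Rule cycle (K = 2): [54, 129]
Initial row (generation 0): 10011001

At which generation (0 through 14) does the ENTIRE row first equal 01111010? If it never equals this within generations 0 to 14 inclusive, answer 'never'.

Gen 0: 10011001
Gen 1 (rule 54): 11100111
Gen 2 (rule 129): 01000010
Gen 3 (rule 54): 11100111
Gen 4 (rule 129): 01000010
Gen 5 (rule 54): 11100111
Gen 6 (rule 129): 01000010
Gen 7 (rule 54): 11100111
Gen 8 (rule 129): 01000010
Gen 9 (rule 54): 11100111
Gen 10 (rule 129): 01000010
Gen 11 (rule 54): 11100111
Gen 12 (rule 129): 01000010
Gen 13 (rule 54): 11100111
Gen 14 (rule 129): 01000010

Answer: never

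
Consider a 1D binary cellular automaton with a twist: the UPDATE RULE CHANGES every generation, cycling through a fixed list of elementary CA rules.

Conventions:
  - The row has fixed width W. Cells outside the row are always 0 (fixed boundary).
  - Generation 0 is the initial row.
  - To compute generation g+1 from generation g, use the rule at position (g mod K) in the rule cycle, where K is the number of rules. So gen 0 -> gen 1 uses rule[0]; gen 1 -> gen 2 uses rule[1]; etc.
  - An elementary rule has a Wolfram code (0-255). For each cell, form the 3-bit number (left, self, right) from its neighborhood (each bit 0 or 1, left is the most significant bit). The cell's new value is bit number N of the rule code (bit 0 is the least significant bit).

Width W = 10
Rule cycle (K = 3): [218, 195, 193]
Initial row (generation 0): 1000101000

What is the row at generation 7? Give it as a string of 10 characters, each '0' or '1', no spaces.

Answer: 0011110010

Derivation:
Gen 0: 1000101000
Gen 1 (rule 218): 0101000100
Gen 2 (rule 195): 1000011001
Gen 3 (rule 193): 0011001000
Gen 4 (rule 218): 0111110100
Gen 5 (rule 195): 1011110001
Gen 6 (rule 193): 0001110100
Gen 7 (rule 218): 0011110010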